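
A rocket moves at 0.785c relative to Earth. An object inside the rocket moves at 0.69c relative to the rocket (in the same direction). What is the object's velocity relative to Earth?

u = (u' + v)/(1 + u'v/c²)
Numerator: 0.69 + 0.785 = 1.475
Denominator: 1 + 0.54165 = 1.54165
u = 1.475/1.54165 = 0.9568c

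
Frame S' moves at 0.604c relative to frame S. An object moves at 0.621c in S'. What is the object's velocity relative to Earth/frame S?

u = (u' + v)/(1 + u'v/c²)
Numerator: 0.621 + 0.604 = 1.225
Denominator: 1 + 0.375084 = 1.375084
u = 1.225/1.375084 = 0.8909c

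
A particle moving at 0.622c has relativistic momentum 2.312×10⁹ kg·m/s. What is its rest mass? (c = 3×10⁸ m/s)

γ = 1/√(1 - 0.622²) = 1.2771
v = 0.622 × 3×10⁸ = 1.866×10⁸ m/s
m = p/(γv) = 2.312×10⁹/(1.2771 × 1.866×10⁸) = 9.702 kg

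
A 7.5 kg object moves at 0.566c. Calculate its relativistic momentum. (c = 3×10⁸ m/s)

γ = 1/√(1 - 0.566²) = 1.213
v = 0.566 × 3×10⁸ = 1.698×10⁸ m/s
p = γmv = 1.213 × 7.5 × 1.698×10⁸ = 1.545×10⁹ kg·m/s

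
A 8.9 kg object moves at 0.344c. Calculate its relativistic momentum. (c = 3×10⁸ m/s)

γ = 1/√(1 - 0.344²) = 1.065
v = 0.344 × 3×10⁸ = 1.032×10⁸ m/s
p = γmv = 1.065 × 8.9 × 1.032×10⁸ = 9.782×10⁸ kg·m/s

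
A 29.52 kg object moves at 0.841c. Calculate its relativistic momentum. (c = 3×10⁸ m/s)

γ = 1/√(1 - 0.841²) = 1.8483
v = 0.841 × 3×10⁸ = 2.523×10⁸ m/s
p = γmv = 1.8483 × 29.52 × 2.523×10⁸ = 1.377×10¹⁰ kg·m/s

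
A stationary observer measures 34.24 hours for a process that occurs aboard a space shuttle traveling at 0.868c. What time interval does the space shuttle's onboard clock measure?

Dilated time Δt = 34.24 hours
γ = 1/√(1 - 0.868²) = 2.014
Δt₀ = Δt/γ = 34.24/2.014 = 17.00 hours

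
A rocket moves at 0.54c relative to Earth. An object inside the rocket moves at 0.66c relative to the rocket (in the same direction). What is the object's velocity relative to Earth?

u = (u' + v)/(1 + u'v/c²)
Numerator: 0.66 + 0.54 = 1.2
Denominator: 1 + 0.3564 = 1.3564
u = 1.2/1.3564 = 0.8847c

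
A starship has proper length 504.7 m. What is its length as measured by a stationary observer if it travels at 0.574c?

Proper length L₀ = 504.7 m
γ = 1/√(1 - 0.574²) = 1.221
L = L₀/γ = 504.7/1.221 = 413.3 m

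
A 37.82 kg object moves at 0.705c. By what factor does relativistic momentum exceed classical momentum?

p_rel = γmv, p_class = mv
Ratio = γ = 1/√(1 - 0.705²) = 1.410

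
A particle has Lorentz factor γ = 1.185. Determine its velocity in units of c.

From γ = 1/√(1 - v²/c²):
1/γ² = 1/1.185² = 0.71214
v²/c² = 1 - 0.71214 = 0.28786
v/c = √(0.28786) = 0.5365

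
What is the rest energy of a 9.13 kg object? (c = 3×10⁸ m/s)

c² = (3×10⁸)² = 9.000×10¹⁶ m²/s²
E₀ = mc² = 9.13 × 9.000×10¹⁶ = 8.217×10¹⁷ J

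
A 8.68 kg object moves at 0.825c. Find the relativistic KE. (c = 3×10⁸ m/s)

γ = 1/√(1 - 0.825²) = 1.7695
γ - 1 = 0.7695
KE = (γ-1)mc² = 0.7695 × 8.68 × (3×10⁸)² = 6.011×10¹⁷ J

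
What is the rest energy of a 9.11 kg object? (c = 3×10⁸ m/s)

c² = (3×10⁸)² = 9.000×10¹⁶ m²/s²
E₀ = mc² = 9.11 × 9.000×10¹⁶ = 8.199×10¹⁷ J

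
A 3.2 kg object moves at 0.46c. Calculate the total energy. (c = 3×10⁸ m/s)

γ = 1/√(1 - 0.46²) = 1.12623
mc² = 3.2 × (3×10⁸)² = 2.880×10¹⁷ J
E = γmc² = 1.12623 × 2.880×10¹⁷ = 3.244×10¹⁷ J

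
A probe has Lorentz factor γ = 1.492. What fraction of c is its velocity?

From γ = 1/√(1 - v²/c²):
1/γ² = 1/1.492² = 0.44922
v²/c² = 1 - 0.44922 = 0.55078
v/c = √(0.55078) = 0.7421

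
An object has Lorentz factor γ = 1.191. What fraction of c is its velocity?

From γ = 1/√(1 - v²/c²):
1/γ² = 1/1.191² = 0.70498
v²/c² = 1 - 0.70498 = 0.29502
v/c = √(0.29502) = 0.5432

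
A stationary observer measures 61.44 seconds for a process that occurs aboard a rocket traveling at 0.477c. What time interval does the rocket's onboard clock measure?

Dilated time Δt = 61.44 seconds
γ = 1/√(1 - 0.477²) = 1.1378
Δt₀ = Δt/γ = 61.44/1.1378 = 54.00 seconds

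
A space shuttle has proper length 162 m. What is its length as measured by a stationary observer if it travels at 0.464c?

Proper length L₀ = 162 m
γ = 1/√(1 - 0.464²) = 1.129
L = L₀/γ = 162/1.129 = 143.5 m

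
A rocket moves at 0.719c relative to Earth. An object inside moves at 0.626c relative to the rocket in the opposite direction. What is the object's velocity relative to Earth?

Object's velocity in rocket frame is u' = -0.626c
u = (u' + v)/(1 + u'v/c²) = (v - 0.626)/(1 - 0.626·v/c²)
Numerator: 0.719 - 0.626 = 0.093
Denominator: 1 - 0.450094 = 0.549906
u = 0.093/0.549906 = 0.1691c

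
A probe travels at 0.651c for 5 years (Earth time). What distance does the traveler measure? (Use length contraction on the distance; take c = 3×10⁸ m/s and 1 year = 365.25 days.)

Earth distance: d = v × t = 0.651c × 5 yr = 3.0816×10¹⁶ m
γ = 1.3174
d' = d/γ = 3.0816×10¹⁶/1.3174 = 2.339×10¹⁶ m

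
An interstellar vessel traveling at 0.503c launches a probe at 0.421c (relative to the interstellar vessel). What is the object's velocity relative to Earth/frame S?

u = (u' + v)/(1 + u'v/c²)
Numerator: 0.421 + 0.503 = 0.924
Denominator: 1 + 0.211763 = 1.211763
u = 0.924/1.211763 = 0.7625c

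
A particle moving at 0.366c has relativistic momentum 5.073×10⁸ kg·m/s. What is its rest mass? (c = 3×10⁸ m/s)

γ = 1/√(1 - 0.366²) = 1.07456
v = 0.366 × 3×10⁸ = 1.098×10⁸ m/s
m = p/(γv) = 5.073×10⁸/(1.07456 × 1.098×10⁸) = 4.300 kg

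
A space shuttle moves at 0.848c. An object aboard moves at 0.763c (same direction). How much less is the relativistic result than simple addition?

Classical: u' + v = 0.763 + 0.848 = 1.611c
Relativistic: u = (0.763 + 0.848)/(1 + 0.647024) = 1.611/1.647024 = 0.9781c
Difference: 1.611 - 0.9781 = 0.6329c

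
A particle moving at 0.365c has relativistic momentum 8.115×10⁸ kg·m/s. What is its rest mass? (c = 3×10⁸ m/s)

γ = 1/√(1 - 0.365²) = 1.074
v = 0.365 × 3×10⁸ = 1.095×10⁸ m/s
m = p/(γv) = 8.115×10⁸/(1.074 × 1.095×10⁸) = 6.900 kg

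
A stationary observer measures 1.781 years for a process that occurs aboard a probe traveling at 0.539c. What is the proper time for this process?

Dilated time Δt = 1.781 years
γ = 1/√(1 - 0.539²) = 1.187
Δt₀ = Δt/γ = 1.781/1.187 = 1.500 years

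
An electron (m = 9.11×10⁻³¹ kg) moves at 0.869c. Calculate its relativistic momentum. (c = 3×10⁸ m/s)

γ = 1/√(1 - 0.869²) = 2.021
v = 0.869 × 3×10⁸ = 2.607×10⁸ m/s
p = γmv = 2.021 × 9.11×10⁻³¹ × 2.607×10⁸ = 4.800×10⁻²² kg·m/s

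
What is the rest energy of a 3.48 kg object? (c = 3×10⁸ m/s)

c² = (3×10⁸)² = 9.000×10¹⁶ m²/s²
E₀ = mc² = 3.48 × 9.000×10¹⁶ = 3.132×10¹⁷ J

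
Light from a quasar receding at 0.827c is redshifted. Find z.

β = 0.827
(1+β)/(1-β) = 1.827/0.173 = 10.56
√(10.56) = 3.250
z = 3.250 - 1 = 2.250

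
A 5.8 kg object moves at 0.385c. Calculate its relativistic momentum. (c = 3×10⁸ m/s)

γ = 1/√(1 - 0.385²) = 1.08352
v = 0.385 × 3×10⁸ = 1.155×10⁸ m/s
p = γmv = 1.08352 × 5.8 × 1.155×10⁸ = 7.259×10⁸ kg·m/s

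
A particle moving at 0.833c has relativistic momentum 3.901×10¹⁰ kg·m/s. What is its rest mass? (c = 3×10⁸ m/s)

γ = 1/√(1 - 0.833²) = 1.8074
v = 0.833 × 3×10⁸ = 2.499×10⁸ m/s
m = p/(γv) = 3.901×10¹⁰/(1.8074 × 2.499×10⁸) = 86.37 kg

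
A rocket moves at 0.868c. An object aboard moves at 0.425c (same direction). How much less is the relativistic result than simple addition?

Classical: u' + v = 0.425 + 0.868 = 1.293c
Relativistic: u = (0.425 + 0.868)/(1 + 0.3689) = 1.293/1.3689 = 0.9446c
Difference: 1.293 - 0.9446 = 0.3484c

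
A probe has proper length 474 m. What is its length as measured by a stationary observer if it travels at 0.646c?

Proper length L₀ = 474 m
γ = 1/√(1 - 0.646²) = 1.310
L = L₀/γ = 474/1.310 = 361.8 m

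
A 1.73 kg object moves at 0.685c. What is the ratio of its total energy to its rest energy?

E = γmc², E₀ = mc²
E/E₀ = γ = 1/√(1 - 0.685²) = 1.373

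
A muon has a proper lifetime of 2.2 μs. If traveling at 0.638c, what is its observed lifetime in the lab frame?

Proper lifetime τ₀ = 2.2 μs
γ = 1/√(1 - 0.638²) = 1.2986
τ = γτ₀ = 1.2986 × 2.2 μs = 2.857 μs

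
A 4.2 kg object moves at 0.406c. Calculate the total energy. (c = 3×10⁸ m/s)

γ = 1/√(1 - 0.406²) = 1.0942
mc² = 4.2 × (3×10⁸)² = 3.780×10¹⁷ J
E = γmc² = 1.0942 × 3.780×10¹⁷ = 4.136×10¹⁷ J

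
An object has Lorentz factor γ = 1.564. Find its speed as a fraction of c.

From γ = 1/√(1 - v²/c²):
1/γ² = 1/1.564² = 0.4088
v²/c² = 1 - 0.4088 = 0.5912
v/c = √(0.5912) = 0.7689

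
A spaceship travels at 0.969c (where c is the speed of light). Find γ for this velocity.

v/c = 0.969, so (v/c)² = 0.938961
1 - (v/c)² = 0.061039
γ = 1/√(0.061039) = 4.048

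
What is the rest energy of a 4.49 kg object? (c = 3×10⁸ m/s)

c² = (3×10⁸)² = 9.000×10¹⁶ m²/s²
E₀ = mc² = 4.49 × 9.000×10¹⁶ = 4.041×10¹⁷ J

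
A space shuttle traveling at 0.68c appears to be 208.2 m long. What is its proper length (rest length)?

Contracted length L = 208.2 m
γ = 1/√(1 - 0.68²) = 1.364
L₀ = γL = 1.364 × 208.2 = 284.0 m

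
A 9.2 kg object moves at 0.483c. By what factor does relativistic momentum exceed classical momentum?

p_rel = γmv, p_class = mv
Ratio = γ = 1/√(1 - 0.483²) = 1.142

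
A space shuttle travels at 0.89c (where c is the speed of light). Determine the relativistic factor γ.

v/c = 0.89, so (v/c)² = 0.7921
1 - (v/c)² = 0.2079
γ = 1/√(0.2079) = 2.193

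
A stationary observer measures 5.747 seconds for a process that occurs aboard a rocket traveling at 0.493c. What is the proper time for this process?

Dilated time Δt = 5.747 seconds
γ = 1/√(1 - 0.493²) = 1.1494
Δt₀ = Δt/γ = 5.747/1.1494 = 5.000 seconds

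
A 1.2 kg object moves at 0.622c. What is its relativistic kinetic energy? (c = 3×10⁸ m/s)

γ = 1/√(1 - 0.622²) = 1.2771
γ - 1 = 0.2771
KE = (γ-1)mc² = 0.2771 × 1.2 × (3×10⁸)² = 2.993×10¹⁶ J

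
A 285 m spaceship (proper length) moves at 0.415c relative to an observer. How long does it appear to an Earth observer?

Proper length L₀ = 285 m
γ = 1/√(1 - 0.415²) = 1.099
L = L₀/γ = 285/1.099 = 259.3 m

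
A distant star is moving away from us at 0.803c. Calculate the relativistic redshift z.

β = 0.803
(1+β)/(1-β) = 1.803/0.197 = 9.152
√(9.152) = 3.025
z = 3.025 - 1 = 2.025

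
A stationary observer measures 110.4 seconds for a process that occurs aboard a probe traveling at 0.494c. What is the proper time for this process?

Dilated time Δt = 110.4 seconds
γ = 1/√(1 - 0.494²) = 1.1501
Δt₀ = Δt/γ = 110.4/1.1501 = 95.99 seconds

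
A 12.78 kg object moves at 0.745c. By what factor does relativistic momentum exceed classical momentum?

p_rel = γmv, p_class = mv
Ratio = γ = 1/√(1 - 0.745²) = 1.499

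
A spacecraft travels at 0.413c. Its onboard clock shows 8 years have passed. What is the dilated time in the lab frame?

Proper time Δt₀ = 8 years
γ = 1/√(1 - 0.413²) = 1.098
Δt = γΔt₀ = 1.098 × 8 = 8.784 years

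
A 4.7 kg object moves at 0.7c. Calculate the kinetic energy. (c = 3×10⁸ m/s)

γ = 1/√(1 - 0.7²) = 1.4003
γ - 1 = 0.4003
KE = (γ-1)mc² = 0.4003 × 4.7 × (3×10⁸)² = 1.693×10¹⁷ J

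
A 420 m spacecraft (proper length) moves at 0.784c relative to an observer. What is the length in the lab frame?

Proper length L₀ = 420 m
γ = 1/√(1 - 0.784²) = 1.611
L = L₀/γ = 420/1.611 = 260.7 m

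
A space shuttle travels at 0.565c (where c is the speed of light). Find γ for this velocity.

v/c = 0.565, so (v/c)² = 0.319225
1 - (v/c)² = 0.680775
γ = 1/√(0.680775) = 1.212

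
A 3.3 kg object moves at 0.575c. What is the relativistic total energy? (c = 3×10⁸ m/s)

γ = 1/√(1 - 0.575²) = 1.2223
mc² = 3.3 × (3×10⁸)² = 2.970×10¹⁷ J
E = γmc² = 1.2223 × 2.970×10¹⁷ = 3.630×10¹⁷ J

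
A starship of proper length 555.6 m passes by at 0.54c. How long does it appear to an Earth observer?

Proper length L₀ = 555.6 m
γ = 1/√(1 - 0.54²) = 1.1881
L = L₀/γ = 555.6/1.1881 = 467.6 m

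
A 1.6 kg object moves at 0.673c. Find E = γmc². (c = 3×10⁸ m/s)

γ = 1/√(1 - 0.673²) = 1.352
mc² = 1.6 × (3×10⁸)² = 1.440×10¹⁷ J
E = γmc² = 1.352 × 1.440×10¹⁷ = 1.947×10¹⁷ J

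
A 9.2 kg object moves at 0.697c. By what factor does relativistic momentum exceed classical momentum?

p_rel = γmv, p_class = mv
Ratio = γ = 1/√(1 - 0.697²) = 1.395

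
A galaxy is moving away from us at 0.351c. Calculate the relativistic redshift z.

β = 0.351
(1+β)/(1-β) = 1.351/0.649 = 2.0817
√(2.0817) = 1.4428
z = 1.4428 - 1 = 0.4428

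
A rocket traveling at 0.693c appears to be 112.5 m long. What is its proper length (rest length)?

Contracted length L = 112.5 m
γ = 1/√(1 - 0.693²) = 1.387
L₀ = γL = 1.387 × 112.5 = 156.0 m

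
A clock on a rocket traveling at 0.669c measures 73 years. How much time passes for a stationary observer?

Proper time Δt₀ = 73 years
γ = 1/√(1 - 0.669²) = 1.34542
Δt = γΔt₀ = 1.34542 × 73 = 98.22 years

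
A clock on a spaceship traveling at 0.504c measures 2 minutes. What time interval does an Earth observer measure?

Proper time Δt₀ = 2 minutes
γ = 1/√(1 - 0.504²) = 1.158
Δt = γΔt₀ = 1.158 × 2 = 2.316 minutes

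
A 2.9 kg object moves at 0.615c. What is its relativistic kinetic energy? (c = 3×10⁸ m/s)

γ = 1/√(1 - 0.615²) = 1.2682
γ - 1 = 0.2682
KE = (γ-1)mc² = 0.2682 × 2.9 × (3×10⁸)² = 7.000×10¹⁶ J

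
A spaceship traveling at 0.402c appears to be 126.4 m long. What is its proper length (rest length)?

Contracted length L = 126.4 m
γ = 1/√(1 - 0.402²) = 1.092
L₀ = γL = 1.092 × 126.4 = 138.0 m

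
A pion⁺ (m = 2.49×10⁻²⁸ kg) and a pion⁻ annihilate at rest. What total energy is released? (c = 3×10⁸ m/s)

Both particles have the same rest mass, so total mass = 2m
E = 2m·c² = 2 × 2.49×10⁻²⁸ × (3×10⁸)²
= 2 × 2.49×10⁻²⁸ × 9×10¹⁶
= 4.482×10⁻¹¹ J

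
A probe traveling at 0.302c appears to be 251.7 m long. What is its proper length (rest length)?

Contracted length L = 251.7 m
γ = 1/√(1 - 0.302²) = 1.049
L₀ = γL = 1.049 × 251.7 = 264.0 m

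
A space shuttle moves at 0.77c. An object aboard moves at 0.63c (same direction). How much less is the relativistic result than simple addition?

Classical: u' + v = 0.63 + 0.77 = 1.4c
Relativistic: u = (0.63 + 0.77)/(1 + 0.4851) = 1.4/1.4851 = 0.9427c
Difference: 1.4 - 0.9427 = 0.4573c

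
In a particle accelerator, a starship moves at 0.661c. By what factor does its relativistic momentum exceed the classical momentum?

p_rel = γmv, p_class = mv
Ratio = γ = 1/√(1 - 0.661²)
= 1/√(0.563079) = 1.333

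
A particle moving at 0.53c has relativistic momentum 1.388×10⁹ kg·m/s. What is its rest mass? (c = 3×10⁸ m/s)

γ = 1/√(1 - 0.53²) = 1.1792
v = 0.53 × 3×10⁸ = 1.590×10⁸ m/s
m = p/(γv) = 1.388×10⁹/(1.1792 × 1.590×10⁸) = 7.403 kg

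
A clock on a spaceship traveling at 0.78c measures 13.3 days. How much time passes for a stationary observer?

Proper time Δt₀ = 13.3 days
γ = 1/√(1 - 0.78²) = 1.598
Δt = γΔt₀ = 1.598 × 13.3 = 21.25 days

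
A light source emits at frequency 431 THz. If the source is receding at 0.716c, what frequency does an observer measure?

β = v/c = 0.716
(1-β)/(1+β) = 0.284/1.716 = 0.1655
Doppler factor = √(0.1655) = 0.4068
f_obs = 431 × 0.4068 = 175.3 THz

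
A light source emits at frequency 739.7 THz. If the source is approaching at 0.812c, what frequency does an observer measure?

β = v/c = 0.812
(1+β)/(1-β) = 1.812/0.188 = 9.6383
Doppler factor = √(9.6383) = 3.1046
f_obs = 739.7 × 3.1046 = 2296 THz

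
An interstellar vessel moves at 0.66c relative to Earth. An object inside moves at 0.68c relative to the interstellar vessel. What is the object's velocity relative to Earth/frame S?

u = (u' + v)/(1 + u'v/c²)
Numerator: 0.68 + 0.66 = 1.34
Denominator: 1 + 0.4488 = 1.4488
u = 1.34/1.4488 = 0.9249c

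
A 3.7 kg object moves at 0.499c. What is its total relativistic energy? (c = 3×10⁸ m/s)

γ = 1/√(1 - 0.499²) = 1.154
mc² = 3.7 × (3×10⁸)² = 3.330×10¹⁷ J
E = γmc² = 1.154 × 3.330×10¹⁷ = 3.843×10¹⁷ J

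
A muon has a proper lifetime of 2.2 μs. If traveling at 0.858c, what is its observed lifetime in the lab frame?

Proper lifetime τ₀ = 2.2 μs
γ = 1/√(1 - 0.858²) = 1.947
τ = γτ₀ = 1.947 × 2.2 μs = 4.283 μs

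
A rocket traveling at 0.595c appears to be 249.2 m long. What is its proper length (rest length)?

Contracted length L = 249.2 m
γ = 1/√(1 - 0.595²) = 1.2442
L₀ = γL = 1.2442 × 249.2 = 310.1 m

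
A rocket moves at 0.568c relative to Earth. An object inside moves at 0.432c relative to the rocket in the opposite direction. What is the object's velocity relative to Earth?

Object's velocity in rocket frame is u' = -0.432c
u = (u' + v)/(1 + u'v/c²) = (v - 0.432)/(1 - 0.432·v/c²)
Numerator: 0.568 - 0.432 = 0.136
Denominator: 1 - 0.245376 = 0.754624
u = 0.136/0.754624 = 0.1802c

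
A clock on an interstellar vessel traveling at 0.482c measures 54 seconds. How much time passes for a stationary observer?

Proper time Δt₀ = 54 seconds
γ = 1/√(1 - 0.482²) = 1.1413
Δt = γΔt₀ = 1.1413 × 54 = 61.63 seconds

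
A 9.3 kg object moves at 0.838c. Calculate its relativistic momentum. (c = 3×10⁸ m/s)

γ = 1/√(1 - 0.838²) = 1.8326
v = 0.838 × 3×10⁸ = 2.514×10⁸ m/s
p = γmv = 1.8326 × 9.3 × 2.514×10⁸ = 4.285×10⁹ kg·m/s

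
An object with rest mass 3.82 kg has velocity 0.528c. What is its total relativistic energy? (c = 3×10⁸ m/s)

γ = 1/√(1 - 0.528²) = 1.1775
mc² = 3.82 × (3×10⁸)² = 3.438×10¹⁷ J
E = γmc² = 1.1775 × 3.438×10¹⁷ = 4.048×10¹⁷ J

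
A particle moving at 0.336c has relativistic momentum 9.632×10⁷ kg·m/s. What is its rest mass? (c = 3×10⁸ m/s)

γ = 1/√(1 - 0.336²) = 1.0617
v = 0.336 × 3×10⁸ = 1.008×10⁸ m/s
m = p/(γv) = 9.632×10⁷/(1.0617 × 1.008×10⁸) = 0.9000 kg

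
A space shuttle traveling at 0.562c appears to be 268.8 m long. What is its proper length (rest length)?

Contracted length L = 268.8 m
γ = 1/√(1 - 0.562²) = 1.209
L₀ = γL = 1.209 × 268.8 = 325.0 m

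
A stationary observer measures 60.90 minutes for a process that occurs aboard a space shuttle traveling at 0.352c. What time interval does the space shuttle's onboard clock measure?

Dilated time Δt = 60.90 minutes
γ = 1/√(1 - 0.352²) = 1.0684
Δt₀ = Δt/γ = 60.90/1.0684 = 57.00 minutes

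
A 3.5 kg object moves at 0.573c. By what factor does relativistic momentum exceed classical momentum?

p_rel = γmv, p_class = mv
Ratio = γ = 1/√(1 - 0.573²) = 1.220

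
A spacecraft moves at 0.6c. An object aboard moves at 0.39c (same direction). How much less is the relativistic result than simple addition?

Classical: u' + v = 0.39 + 0.6 = 0.99c
Relativistic: u = (0.39 + 0.6)/(1 + 0.234) = 0.99/1.234 = 0.8023c
Difference: 0.99 - 0.8023 = 0.1877c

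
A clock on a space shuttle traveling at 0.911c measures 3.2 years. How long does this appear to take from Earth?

Proper time Δt₀ = 3.2 years
γ = 1/√(1 - 0.911²) = 2.4248
Δt = γΔt₀ = 2.4248 × 3.2 = 7.759 years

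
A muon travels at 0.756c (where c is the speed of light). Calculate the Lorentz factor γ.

v/c = 0.756, so (v/c)² = 0.571536
1 - (v/c)² = 0.428464
γ = 1/√(0.428464) = 1.528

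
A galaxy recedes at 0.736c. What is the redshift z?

β = 0.736
(1+β)/(1-β) = 1.736/0.264 = 6.576
√(6.576) = 2.564
z = 2.564 - 1 = 1.564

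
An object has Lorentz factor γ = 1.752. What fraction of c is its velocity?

From γ = 1/√(1 - v²/c²):
1/γ² = 1/1.752² = 0.3258
v²/c² = 1 - 0.3258 = 0.6742
v/c = √(0.6742) = 0.8211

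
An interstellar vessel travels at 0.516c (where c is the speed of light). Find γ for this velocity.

v/c = 0.516, so (v/c)² = 0.266256
1 - (v/c)² = 0.733744
γ = 1/√(0.733744) = 1.167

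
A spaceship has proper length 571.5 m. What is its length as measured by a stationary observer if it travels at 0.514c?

Proper length L₀ = 571.5 m
γ = 1/√(1 - 0.514²) = 1.1658
L = L₀/γ = 571.5/1.1658 = 490.2 m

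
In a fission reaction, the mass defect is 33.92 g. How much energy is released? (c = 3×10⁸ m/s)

Convert mass defect: Δm = 33.92 g = 0.03392 kg
E = Δm·c² = 0.03392 × (3×10⁸)²
= 0.03392 × 9×10¹⁶ = 3.053×10¹⁵ J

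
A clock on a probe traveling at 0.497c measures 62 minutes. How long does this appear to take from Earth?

Proper time Δt₀ = 62 minutes
γ = 1/√(1 - 0.497²) = 1.1524
Δt = γΔt₀ = 1.1524 × 62 = 71.45 minutes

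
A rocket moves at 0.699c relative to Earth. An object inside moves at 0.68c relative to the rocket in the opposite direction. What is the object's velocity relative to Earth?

Object's velocity in rocket frame is u' = -0.68c
u = (u' + v)/(1 + u'v/c²) = (v - 0.68)/(1 - 0.68·v/c²)
Numerator: 0.699 - 0.68 = 0.019
Denominator: 1 - 0.47532 = 0.52468
u = 0.019/0.52468 = 0.03621c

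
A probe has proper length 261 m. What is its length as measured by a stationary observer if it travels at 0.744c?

Proper length L₀ = 261 m
γ = 1/√(1 - 0.744²) = 1.4966
L = L₀/γ = 261/1.4966 = 174.4 m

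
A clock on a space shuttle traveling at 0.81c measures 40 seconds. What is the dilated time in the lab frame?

Proper time Δt₀ = 40 seconds
γ = 1/√(1 - 0.81²) = 1.7052
Δt = γΔt₀ = 1.7052 × 40 = 68.21 seconds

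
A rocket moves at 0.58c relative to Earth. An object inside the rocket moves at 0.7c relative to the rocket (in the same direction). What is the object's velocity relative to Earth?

u = (u' + v)/(1 + u'v/c²)
Numerator: 0.7 + 0.58 = 1.28
Denominator: 1 + 0.406 = 1.406
u = 1.28/1.406 = 0.9104c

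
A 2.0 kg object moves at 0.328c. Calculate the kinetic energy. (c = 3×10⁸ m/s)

γ = 1/√(1 - 0.328²) = 1.05856
γ - 1 = 0.05856
KE = (γ-1)mc² = 0.05856 × 2.0 × (3×10⁸)² = 1.054×10¹⁶ J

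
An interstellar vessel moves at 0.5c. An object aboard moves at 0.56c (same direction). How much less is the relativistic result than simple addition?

Classical: u' + v = 0.56 + 0.5 = 1.06c
Relativistic: u = (0.56 + 0.5)/(1 + 0.28) = 1.06/1.28 = 0.8281c
Difference: 1.06 - 0.8281 = 0.2319c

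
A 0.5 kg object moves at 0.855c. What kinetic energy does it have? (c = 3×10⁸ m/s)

γ = 1/√(1 - 0.855²) = 1.9282
γ - 1 = 0.9282
KE = (γ-1)mc² = 0.9282 × 0.5 × (3×10⁸)² = 4.177×10¹⁶ J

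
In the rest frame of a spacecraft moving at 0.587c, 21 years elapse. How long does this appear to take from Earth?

Proper time Δt₀ = 21 years
γ = 1/√(1 - 0.587²) = 1.235
Δt = γΔt₀ = 1.235 × 21 = 25.94 years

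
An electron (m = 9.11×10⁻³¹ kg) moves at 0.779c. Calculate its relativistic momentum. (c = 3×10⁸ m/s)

γ = 1/√(1 - 0.779²) = 1.5948
v = 0.779 × 3×10⁸ = 2.337×10⁸ m/s
p = γmv = 1.5948 × 9.11×10⁻³¹ × 2.337×10⁸ = 3.395×10⁻²² kg·m/s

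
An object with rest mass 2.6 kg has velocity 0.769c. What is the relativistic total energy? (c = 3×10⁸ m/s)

γ = 1/√(1 - 0.769²) = 1.56434
mc² = 2.6 × (3×10⁸)² = 2.340×10¹⁷ J
E = γmc² = 1.56434 × 2.340×10¹⁷ = 3.661×10¹⁷ J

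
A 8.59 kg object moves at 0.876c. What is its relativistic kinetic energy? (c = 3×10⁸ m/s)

γ = 1/√(1 - 0.876²) = 2.0734
γ - 1 = 1.0734
KE = (γ-1)mc² = 1.0734 × 8.59 × (3×10⁸)² = 8.298×10¹⁷ J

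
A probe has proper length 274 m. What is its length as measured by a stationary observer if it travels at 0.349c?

Proper length L₀ = 274 m
γ = 1/√(1 - 0.349²) = 1.067
L = L₀/γ = 274/1.067 = 256.8 m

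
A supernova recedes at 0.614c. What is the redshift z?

β = 0.614
(1+β)/(1-β) = 1.614/0.386 = 4.181
√(4.181) = 2.045
z = 2.045 - 1 = 1.045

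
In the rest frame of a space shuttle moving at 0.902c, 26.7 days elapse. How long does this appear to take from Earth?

Proper time Δt₀ = 26.7 days
γ = 1/√(1 - 0.902²) = 2.316
Δt = γΔt₀ = 2.316 × 26.7 = 61.84 days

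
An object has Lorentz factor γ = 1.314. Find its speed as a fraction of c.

From γ = 1/√(1 - v²/c²):
1/γ² = 1/1.314² = 0.5792
v²/c² = 1 - 0.5792 = 0.4208
v/c = √(0.4208) = 0.6487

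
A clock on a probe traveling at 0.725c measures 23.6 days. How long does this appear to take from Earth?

Proper time Δt₀ = 23.6 days
γ = 1/√(1 - 0.725²) = 1.452
Δt = γΔt₀ = 1.452 × 23.6 = 34.27 days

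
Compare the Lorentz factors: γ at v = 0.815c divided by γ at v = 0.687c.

γ₁ = 1/√(1 - 0.815²) = 1.726
γ₂ = 1/√(1 - 0.687²) = 1.376
γ₁/γ₂ = 1.726/1.376 = 1.254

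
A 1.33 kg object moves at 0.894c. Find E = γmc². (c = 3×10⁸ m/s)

γ = 1/√(1 - 0.894²) = 2.2318
mc² = 1.33 × (3×10⁸)² = 1.197×10¹⁷ J
E = γmc² = 2.2318 × 1.197×10¹⁷ = 2.671×10¹⁷ J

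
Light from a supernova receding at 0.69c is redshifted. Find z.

β = 0.69
(1+β)/(1-β) = 1.69/0.31 = 5.452
√(5.452) = 2.335
z = 2.335 - 1 = 1.335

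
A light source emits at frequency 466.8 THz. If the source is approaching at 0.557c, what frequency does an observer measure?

β = v/c = 0.557
(1+β)/(1-β) = 1.557/0.443 = 3.51467
Doppler factor = √(3.51467) = 1.8747
f_obs = 466.8 × 1.8747 = 875.1 THz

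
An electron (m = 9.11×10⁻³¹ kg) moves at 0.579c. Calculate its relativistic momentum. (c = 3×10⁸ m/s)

γ = 1/√(1 - 0.579²) = 1.2265
v = 0.579 × 3×10⁸ = 1.737×10⁸ m/s
p = γmv = 1.2265 × 9.11×10⁻³¹ × 1.737×10⁸ = 1.941×10⁻²² kg·m/s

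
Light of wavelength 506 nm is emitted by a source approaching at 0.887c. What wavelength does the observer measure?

β = 0.887
Wavelength Doppler factor = √(0.113/1.887) = √(0.05988) = 0.2447
λ_obs = 506 × 0.2447 = 123.8 nm (blueshift)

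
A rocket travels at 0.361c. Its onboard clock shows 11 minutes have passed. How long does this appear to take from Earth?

Proper time Δt₀ = 11 minutes
γ = 1/√(1 - 0.361²) = 1.0723
Δt = γΔt₀ = 1.0723 × 11 = 11.80 minutes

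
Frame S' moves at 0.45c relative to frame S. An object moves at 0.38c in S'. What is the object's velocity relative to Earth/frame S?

u = (u' + v)/(1 + u'v/c²)
Numerator: 0.38 + 0.45 = 0.83
Denominator: 1 + 0.171 = 1.171
u = 0.83/1.171 = 0.7088c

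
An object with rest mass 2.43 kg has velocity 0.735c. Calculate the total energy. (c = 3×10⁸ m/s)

γ = 1/√(1 - 0.735²) = 1.4748
mc² = 2.43 × (3×10⁸)² = 2.187×10¹⁷ J
E = γmc² = 1.4748 × 2.187×10¹⁷ = 3.225×10¹⁷ J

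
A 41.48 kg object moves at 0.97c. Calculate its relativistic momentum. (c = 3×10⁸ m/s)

γ = 1/√(1 - 0.97²) = 4.113
v = 0.97 × 3×10⁸ = 2.910×10⁸ m/s
p = γmv = 4.113 × 41.48 × 2.910×10⁸ = 4.965×10¹⁰ kg·m/s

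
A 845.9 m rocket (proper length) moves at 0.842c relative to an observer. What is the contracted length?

Proper length L₀ = 845.9 m
γ = 1/√(1 - 0.842²) = 1.854
L = L₀/γ = 845.9/1.854 = 456.3 m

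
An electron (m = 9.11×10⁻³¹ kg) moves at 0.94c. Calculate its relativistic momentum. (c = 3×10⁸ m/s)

γ = 1/√(1 - 0.94²) = 2.931
v = 0.94 × 3×10⁸ = 2.820×10⁸ m/s
p = γmv = 2.931 × 9.11×10⁻³¹ × 2.820×10⁸ = 7.530×10⁻²² kg·m/s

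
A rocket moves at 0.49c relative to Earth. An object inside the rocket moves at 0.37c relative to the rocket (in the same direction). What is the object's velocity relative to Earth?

u = (u' + v)/(1 + u'v/c²)
Numerator: 0.37 + 0.49 = 0.86
Denominator: 1 + 0.1813 = 1.1813
u = 0.86/1.1813 = 0.7280c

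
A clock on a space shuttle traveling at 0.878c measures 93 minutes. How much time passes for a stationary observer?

Proper time Δt₀ = 93 minutes
γ = 1/√(1 - 0.878²) = 2.089
Δt = γΔt₀ = 2.089 × 93 = 194.3 minutes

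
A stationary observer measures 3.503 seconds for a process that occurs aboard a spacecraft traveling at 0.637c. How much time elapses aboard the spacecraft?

Dilated time Δt = 3.503 seconds
γ = 1/√(1 - 0.637²) = 1.2972
Δt₀ = Δt/γ = 3.503/1.2972 = 2.700 seconds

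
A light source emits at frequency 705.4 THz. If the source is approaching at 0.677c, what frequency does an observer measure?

β = v/c = 0.677
(1+β)/(1-β) = 1.677/0.323 = 5.192
Doppler factor = √(5.192) = 2.2786
f_obs = 705.4 × 2.2786 = 1607 THz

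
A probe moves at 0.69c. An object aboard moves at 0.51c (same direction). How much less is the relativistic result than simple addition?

Classical: u' + v = 0.51 + 0.69 = 1.2c
Relativistic: u = (0.51 + 0.69)/(1 + 0.3519) = 1.2/1.3519 = 0.8876c
Difference: 1.2 - 0.8876 = 0.3124c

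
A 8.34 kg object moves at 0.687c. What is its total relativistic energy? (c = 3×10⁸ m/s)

γ = 1/√(1 - 0.687²) = 1.376
mc² = 8.34 × (3×10⁸)² = 7.506×10¹⁷ J
E = γmc² = 1.376 × 7.506×10¹⁷ = 1.033×10¹⁸ J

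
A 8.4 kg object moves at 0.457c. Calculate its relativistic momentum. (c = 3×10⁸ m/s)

γ = 1/√(1 - 0.457²) = 1.1243
v = 0.457 × 3×10⁸ = 1.371×10⁸ m/s
p = γmv = 1.1243 × 8.4 × 1.371×10⁸ = 1.295×10⁹ kg·m/s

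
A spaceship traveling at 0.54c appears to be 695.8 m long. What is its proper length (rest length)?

Contracted length L = 695.8 m
γ = 1/√(1 - 0.54²) = 1.1881
L₀ = γL = 1.1881 × 695.8 = 826.7 m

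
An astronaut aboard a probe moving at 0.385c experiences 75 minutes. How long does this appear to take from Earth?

Proper time Δt₀ = 75 minutes
γ = 1/√(1 - 0.385²) = 1.0835
Δt = γΔt₀ = 1.0835 × 75 = 81.26 minutes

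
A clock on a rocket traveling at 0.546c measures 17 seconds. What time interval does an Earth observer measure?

Proper time Δt₀ = 17 seconds
γ = 1/√(1 - 0.546²) = 1.1936
Δt = γΔt₀ = 1.1936 × 17 = 20.29 seconds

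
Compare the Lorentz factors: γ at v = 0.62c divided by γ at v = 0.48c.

γ₁ = 1/√(1 - 0.62²) = 1.275
γ₂ = 1/√(1 - 0.48²) = 1.140
γ₁/γ₂ = 1.275/1.140 = 1.118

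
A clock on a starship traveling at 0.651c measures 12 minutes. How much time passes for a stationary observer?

Proper time Δt₀ = 12 minutes
γ = 1/√(1 - 0.651²) = 1.3174
Δt = γΔt₀ = 1.3174 × 12 = 15.81 minutes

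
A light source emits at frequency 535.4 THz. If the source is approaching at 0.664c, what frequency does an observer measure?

β = v/c = 0.664
(1+β)/(1-β) = 1.664/0.336 = 4.952
Doppler factor = √(4.952) = 2.225
f_obs = 535.4 × 2.225 = 1191 THz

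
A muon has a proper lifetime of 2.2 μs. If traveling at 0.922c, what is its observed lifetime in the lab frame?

Proper lifetime τ₀ = 2.2 μs
γ = 1/√(1 - 0.922²) = 2.5827
τ = γτ₀ = 2.5827 × 2.2 μs = 5.682 μs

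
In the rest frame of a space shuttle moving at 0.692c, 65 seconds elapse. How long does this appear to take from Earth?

Proper time Δt₀ = 65 seconds
γ = 1/√(1 - 0.692²) = 1.3852
Δt = γΔt₀ = 1.3852 × 65 = 90.04 seconds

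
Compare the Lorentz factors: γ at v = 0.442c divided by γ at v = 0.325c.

γ₁ = 1/√(1 - 0.442²) = 1.1148
γ₂ = 1/√(1 - 0.325²) = 1.0574
γ₁/γ₂ = 1.1148/1.0574 = 1.054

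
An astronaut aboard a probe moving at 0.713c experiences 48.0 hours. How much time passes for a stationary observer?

Proper time Δt₀ = 48.0 hours
γ = 1/√(1 - 0.713²) = 1.4262
Δt = γΔt₀ = 1.4262 × 48.0 = 68.46 hours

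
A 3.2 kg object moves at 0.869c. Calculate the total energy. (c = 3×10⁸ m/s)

γ = 1/√(1 - 0.869²) = 2.021
mc² = 3.2 × (3×10⁸)² = 2.880×10¹⁷ J
E = γmc² = 2.021 × 2.880×10¹⁷ = 5.820×10¹⁷ J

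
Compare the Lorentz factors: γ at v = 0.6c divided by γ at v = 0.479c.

γ₁ = 1/√(1 - 0.6²) = 1.250
γ₂ = 1/√(1 - 0.479²) = 1.139
γ₁/γ₂ = 1.250/1.139 = 1.097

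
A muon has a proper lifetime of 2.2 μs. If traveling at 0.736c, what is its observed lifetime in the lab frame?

Proper lifetime τ₀ = 2.2 μs
γ = 1/√(1 - 0.736²) = 1.4771
τ = γτ₀ = 1.4771 × 2.2 μs = 3.250 μs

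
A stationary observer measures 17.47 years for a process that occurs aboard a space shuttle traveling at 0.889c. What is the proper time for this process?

Dilated time Δt = 17.47 years
γ = 1/√(1 - 0.889²) = 2.1838
Δt₀ = Δt/γ = 17.47/2.1838 = 8.000 years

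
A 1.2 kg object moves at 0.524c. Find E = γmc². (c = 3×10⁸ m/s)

γ = 1/√(1 - 0.524²) = 1.174
mc² = 1.2 × (3×10⁸)² = 1.080×10¹⁷ J
E = γmc² = 1.174 × 1.080×10¹⁷ = 1.268×10¹⁷ J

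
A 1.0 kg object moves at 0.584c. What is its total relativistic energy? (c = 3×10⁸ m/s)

γ = 1/√(1 - 0.584²) = 1.232
mc² = 1.0 × (3×10⁸)² = 9.000×10¹⁶ J
E = γmc² = 1.232 × 9.000×10¹⁶ = 1.109×10¹⁷ J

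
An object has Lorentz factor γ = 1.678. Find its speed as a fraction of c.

From γ = 1/√(1 - v²/c²):
1/γ² = 1/1.678² = 0.3552
v²/c² = 1 - 0.3552 = 0.6448
v/c = √(0.6448) = 0.8030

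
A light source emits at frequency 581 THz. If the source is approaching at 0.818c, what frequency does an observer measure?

β = v/c = 0.818
(1+β)/(1-β) = 1.818/0.182 = 9.989
Doppler factor = √(9.989) = 3.1605
f_obs = 581 × 3.1605 = 1836 THz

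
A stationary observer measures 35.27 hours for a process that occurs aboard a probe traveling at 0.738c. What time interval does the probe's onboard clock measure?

Dilated time Δt = 35.27 hours
γ = 1/√(1 - 0.738²) = 1.482
Δt₀ = Δt/γ = 35.27/1.482 = 23.80 hours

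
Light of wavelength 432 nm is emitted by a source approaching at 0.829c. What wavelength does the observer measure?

β = 0.829
Wavelength Doppler factor = √(0.171/1.829) = √(0.09349) = 0.3058
λ_obs = 432 × 0.3058 = 132.1 nm (blueshift)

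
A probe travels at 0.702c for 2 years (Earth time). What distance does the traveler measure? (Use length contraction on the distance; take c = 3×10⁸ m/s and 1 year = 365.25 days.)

Earth distance: d = v × t = 0.702c × 2 yr = 1.329×10¹⁶ m
γ = 1.404
d' = d/γ = 1.329×10¹⁶/1.404 = 9.466×10¹⁵ m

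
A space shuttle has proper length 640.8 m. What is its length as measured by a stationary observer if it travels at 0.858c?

Proper length L₀ = 640.8 m
γ = 1/√(1 - 0.858²) = 1.947
L = L₀/γ = 640.8/1.947 = 329.1 m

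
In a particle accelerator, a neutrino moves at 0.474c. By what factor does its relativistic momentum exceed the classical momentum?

p_rel = γmv, p_class = mv
Ratio = γ = 1/√(1 - 0.474²)
= 1/√(0.775324) = 1.136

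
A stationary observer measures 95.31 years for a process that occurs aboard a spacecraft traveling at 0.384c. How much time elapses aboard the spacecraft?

Dilated time Δt = 95.31 years
γ = 1/√(1 - 0.384²) = 1.08303
Δt₀ = Δt/γ = 95.31/1.08303 = 88.00 years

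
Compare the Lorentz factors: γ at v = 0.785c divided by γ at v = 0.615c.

γ₁ = 1/√(1 - 0.785²) = 1.614
γ₂ = 1/√(1 - 0.615²) = 1.268
γ₁/γ₂ = 1.614/1.268 = 1.273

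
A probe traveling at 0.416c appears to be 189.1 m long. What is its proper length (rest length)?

Contracted length L = 189.1 m
γ = 1/√(1 - 0.416²) = 1.09967
L₀ = γL = 1.09967 × 189.1 = 207.9 m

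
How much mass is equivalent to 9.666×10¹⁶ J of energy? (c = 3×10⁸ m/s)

From E = mc², we get m = E/c²
c² = (3×10⁸)² = 9×10¹⁶ m²/s²
m = 9.666×10¹⁶ / 9×10¹⁶ = 1.074 kg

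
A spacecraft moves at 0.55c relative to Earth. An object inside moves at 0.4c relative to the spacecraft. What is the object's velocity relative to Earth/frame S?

u = (u' + v)/(1 + u'v/c²)
Numerator: 0.4 + 0.55 = 0.95
Denominator: 1 + 0.22 = 1.22
u = 0.95/1.22 = 0.7787c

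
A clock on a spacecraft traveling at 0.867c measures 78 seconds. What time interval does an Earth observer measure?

Proper time Δt₀ = 78 seconds
γ = 1/√(1 - 0.867²) = 2.007
Δt = γΔt₀ = 2.007 × 78 = 156.5 seconds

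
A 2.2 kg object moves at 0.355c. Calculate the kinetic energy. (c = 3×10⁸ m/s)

γ = 1/√(1 - 0.355²) = 1.06967
γ - 1 = 0.06967
KE = (γ-1)mc² = 0.06967 × 2.2 × (3×10⁸)² = 1.379×10¹⁶ J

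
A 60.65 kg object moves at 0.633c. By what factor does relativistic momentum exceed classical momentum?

p_rel = γmv, p_class = mv
Ratio = γ = 1/√(1 - 0.633²) = 1.292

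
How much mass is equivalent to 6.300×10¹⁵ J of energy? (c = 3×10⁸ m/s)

From E = mc², we get m = E/c²
c² = (3×10⁸)² = 9×10¹⁶ m²/s²
m = 6.300×10¹⁵ / 9×10¹⁶ = 0.07000 kg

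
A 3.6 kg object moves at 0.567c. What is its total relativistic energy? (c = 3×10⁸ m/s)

γ = 1/√(1 - 0.567²) = 1.214
mc² = 3.6 × (3×10⁸)² = 3.240×10¹⁷ J
E = γmc² = 1.214 × 3.240×10¹⁷ = 3.933×10¹⁷ J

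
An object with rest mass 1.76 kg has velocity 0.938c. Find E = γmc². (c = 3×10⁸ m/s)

γ = 1/√(1 - 0.938²) = 2.885
mc² = 1.76 × (3×10⁸)² = 1.584×10¹⁷ J
E = γmc² = 2.885 × 1.584×10¹⁷ = 4.570×10¹⁷ J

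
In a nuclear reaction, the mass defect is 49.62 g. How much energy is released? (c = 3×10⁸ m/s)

Convert mass defect: Δm = 49.62 g = 0.04962 kg
E = Δm·c² = 0.04962 × (3×10⁸)²
= 0.04962 × 9×10¹⁶ = 4.466×10¹⁵ J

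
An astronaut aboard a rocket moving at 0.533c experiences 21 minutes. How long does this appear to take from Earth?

Proper time Δt₀ = 21 minutes
γ = 1/√(1 - 0.533²) = 1.182
Δt = γΔt₀ = 1.182 × 21 = 24.82 minutes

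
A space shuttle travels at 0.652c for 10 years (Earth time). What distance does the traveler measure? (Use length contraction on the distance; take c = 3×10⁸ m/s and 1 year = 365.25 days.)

Earth distance: d = v × t = 0.652c × 10 yr = 6.173×10¹⁶ m
γ = 1.319
d' = d/γ = 6.173×10¹⁶/1.319 = 4.680×10¹⁶ m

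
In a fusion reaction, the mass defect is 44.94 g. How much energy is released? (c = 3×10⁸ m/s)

Convert mass defect: Δm = 44.94 g = 0.04494 kg
E = Δm·c² = 0.04494 × (3×10⁸)²
= 0.04494 × 9×10¹⁶ = 4.045×10¹⁵ J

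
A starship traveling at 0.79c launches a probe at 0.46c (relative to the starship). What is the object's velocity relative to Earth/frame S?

u = (u' + v)/(1 + u'v/c²)
Numerator: 0.46 + 0.79 = 1.25
Denominator: 1 + 0.3634 = 1.3634
u = 1.25/1.3634 = 0.9168c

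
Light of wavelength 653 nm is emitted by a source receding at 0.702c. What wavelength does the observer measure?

β = 0.702
Wavelength Doppler factor = √(1.702/0.298) = √(5.711) = 2.390
λ_obs = 653 × 2.390 = 1561 nm (redshift)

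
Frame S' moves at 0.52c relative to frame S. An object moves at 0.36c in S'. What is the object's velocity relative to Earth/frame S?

u = (u' + v)/(1 + u'v/c²)
Numerator: 0.36 + 0.52 = 0.88
Denominator: 1 + 0.1872 = 1.1872
u = 0.88/1.1872 = 0.7412c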